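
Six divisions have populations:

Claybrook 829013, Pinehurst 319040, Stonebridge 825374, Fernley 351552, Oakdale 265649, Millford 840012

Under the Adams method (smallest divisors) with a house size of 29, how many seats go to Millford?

Standard divisor 3430640/29 ≈ 118297.931; standard quotas: Claybrook 7.008, Pinehurst 2.697, Stonebridge 6.977, Fernley 2.972, Oakdale 2.246, Millford 7.101.
Rounding up gives 8, 3, 7, 3, 3, 8 = 32 seats, so the divisor must be adjusted.
With modified divisor 135200: modified quotas Claybrook 6.132, Pinehurst 2.360, Stonebridge 6.105, Fernley 2.600, Oakdale 1.965, Millford 6.213.
Rounding up: Claybrook 7, Pinehurst 3, Stonebridge 7, Fernley 3, Oakdale 2, Millford 7 (total 29).
Millford receives 7.

7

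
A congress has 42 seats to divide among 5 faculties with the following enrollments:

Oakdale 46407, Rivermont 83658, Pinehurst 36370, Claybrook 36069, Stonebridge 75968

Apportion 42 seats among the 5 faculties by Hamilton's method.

Oakdale=7, Rivermont=13, Pinehurst=6, Claybrook=5, Stonebridge=11

The standard divisor is 278472/42 ≈ 6630.286.
Standard quotas: Oakdale 6.9992, Rivermont 12.6176, Pinehurst 5.4854, Claybrook 5.4400, Stonebridge 11.4577.
Lower quotas: Oakdale 6, Rivermont 12, Pinehurst 5, Claybrook 5, Stonebridge 11 (sum 39, leaving 3 seats).
Remainders in descending order: Oakdale 0.9992, Rivermont 0.6176, Pinehurst 0.4854, Stonebridge 0.4577, Claybrook 0.4400.
The surplus seats go to Oakdale, Rivermont, Pinehurst.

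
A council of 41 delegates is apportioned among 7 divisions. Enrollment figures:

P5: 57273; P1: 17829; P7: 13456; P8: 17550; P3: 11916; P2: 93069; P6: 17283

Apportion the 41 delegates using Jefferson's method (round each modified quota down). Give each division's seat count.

P5 11, P1 3, P7 2, P8 3, P3 2, P2 17, P6 3

Standard divisor 228376/41 ≈ 5570.146; standard quotas: P5 10.282, P1 3.201, P7 2.416, P8 3.151, P3 2.139, P2 16.709, P6 3.103.
Rounding down gives 10, 3, 2, 3, 2, 16, 3 = 39 seats, so the divisor must be adjusted.
With modified divisor 5190: modified quotas P5 11.035, P1 3.435, P7 2.593, P8 3.382, P3 2.296, P2 17.932, P6 3.330.
Rounding down: P5 11, P1 3, P7 2, P8 3, P3 2, P2 17, P6 3 (total 41).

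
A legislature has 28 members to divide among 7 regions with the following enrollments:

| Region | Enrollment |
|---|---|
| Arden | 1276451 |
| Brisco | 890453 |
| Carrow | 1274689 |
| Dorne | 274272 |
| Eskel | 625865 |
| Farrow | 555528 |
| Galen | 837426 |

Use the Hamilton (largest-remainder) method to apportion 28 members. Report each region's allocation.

The standard divisor is 5734684/28 ≈ 204810.143.
Standard quotas: Arden 6.2324, Brisco 4.3477, Carrow 6.2238, Dorne 1.3392, Eskel 3.0558, Farrow 2.7124, Galen 4.0888.
Lower quotas: Arden 6, Brisco 4, Carrow 6, Dorne 1, Eskel 3, Farrow 2, Galen 4 (sum 26, leaving 2 seats).
Remainders in descending order: Farrow 0.7124, Brisco 0.3477, Dorne 0.3392, Arden 0.2324, Carrow 0.2238, Galen 0.0888, Eskel 0.0558.
The surplus seats go to Farrow, Brisco.

Arden 6, Brisco 5, Carrow 6, Dorne 1, Eskel 3, Farrow 3, Galen 4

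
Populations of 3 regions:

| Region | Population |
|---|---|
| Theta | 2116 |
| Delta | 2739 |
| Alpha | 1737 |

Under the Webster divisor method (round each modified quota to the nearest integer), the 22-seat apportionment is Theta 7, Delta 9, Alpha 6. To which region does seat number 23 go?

Priority for the next seat is population ÷ (current seats + 0.5).
Priorities: Theta 282.133, Delta 288.316, Alpha 267.231.
Highest priority: Delta.

Delta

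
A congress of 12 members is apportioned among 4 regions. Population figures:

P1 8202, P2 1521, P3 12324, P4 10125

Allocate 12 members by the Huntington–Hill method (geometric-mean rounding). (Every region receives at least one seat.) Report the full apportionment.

With divisor 2839: modified quotas P1 2.889, P2 0.536, P3 4.341, P4 3.566.
Geometric-mean thresholds: P1 √(2·3)=2.449, P2 (min 1), P3 √(4·5)=4.472, P4 √(3·4)=3.464.
Each quota rounded against its threshold gives P1 3, P2 1, P3 4, P4 4 (total 12).

P1: 3; P2: 1; P3: 4; P4: 4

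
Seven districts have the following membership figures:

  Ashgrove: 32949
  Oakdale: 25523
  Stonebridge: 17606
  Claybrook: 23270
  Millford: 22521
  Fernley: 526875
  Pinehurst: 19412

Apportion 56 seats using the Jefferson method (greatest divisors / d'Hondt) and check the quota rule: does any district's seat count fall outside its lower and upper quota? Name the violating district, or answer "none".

Standard quotas: Ashgrove 2.762, Oakdale 2.139, Stonebridge 1.476, Claybrook 1.950, Millford 1.888, Fernley 44.159, Pinehurst 1.627.
Jefferson allocation: Ashgrove 2, Oakdale 2, Stonebridge 1, Claybrook 2, Millford 2, Fernley 46, Pinehurst 1.
Fernley has quota 44.159 (lower 44, upper 45) but receives 46 — outside the quota interval.

Fernley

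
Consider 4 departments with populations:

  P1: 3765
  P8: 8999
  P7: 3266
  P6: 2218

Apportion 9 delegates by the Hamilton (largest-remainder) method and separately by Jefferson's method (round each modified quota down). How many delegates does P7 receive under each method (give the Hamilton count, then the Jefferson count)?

Hamilton: P1 2, P8 4, P7 2, P6 1.
Jefferson: P1 2, P8 5, P7 1, P6 1.
P7 gets 2 under Hamilton and 1 under Jefferson.

2 and 1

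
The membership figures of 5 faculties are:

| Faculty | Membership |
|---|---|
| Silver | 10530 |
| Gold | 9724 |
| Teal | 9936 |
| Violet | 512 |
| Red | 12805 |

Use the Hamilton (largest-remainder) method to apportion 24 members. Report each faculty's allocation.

Silver 6; Gold 5; Teal 6; Violet 0; Red 7

Total 43507; standard divisor 43507/24 ≈ 1812.792.
Standard quotas: Silver 5.8087, Gold 5.3641, Teal 5.4810, Violet 0.2824, Red 7.0637.
Lower quotas: Silver 5, Gold 5, Teal 5, Violet 0, Red 7 (sum 22, leaving 2 seats).
Remainders in descending order: Silver 0.8087, Teal 0.4810, Gold 0.3641, Violet 0.2824, Red 0.0637.
The surplus seats go to Silver, Teal.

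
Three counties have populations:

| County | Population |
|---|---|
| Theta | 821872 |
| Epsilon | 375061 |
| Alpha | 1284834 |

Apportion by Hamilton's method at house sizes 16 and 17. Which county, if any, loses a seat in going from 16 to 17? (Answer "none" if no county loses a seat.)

At 16 seats: Theta 5, Epsilon 3, Alpha 8.
At 17 seats: Theta 6, Epsilon 2, Alpha 9.
Epsilon drops from 3 to 2.

Epsilon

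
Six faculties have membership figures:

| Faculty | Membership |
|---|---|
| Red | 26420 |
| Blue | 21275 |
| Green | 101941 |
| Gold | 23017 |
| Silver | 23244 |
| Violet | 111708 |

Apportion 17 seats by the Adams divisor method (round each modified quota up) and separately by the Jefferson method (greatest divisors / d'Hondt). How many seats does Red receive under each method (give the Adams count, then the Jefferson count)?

Adams: Red 2, Blue 1, Green 5, Gold 2, Silver 2, Violet 5.
Jefferson: Red 1, Blue 1, Green 6, Gold 1, Silver 1, Violet 7.
Red gets 2 under Adams and 1 under Jefferson.

2 and 1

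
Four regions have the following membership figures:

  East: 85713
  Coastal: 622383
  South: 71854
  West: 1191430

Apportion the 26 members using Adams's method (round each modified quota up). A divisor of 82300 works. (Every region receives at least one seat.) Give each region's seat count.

With modified divisor 82300: modified quotas East 1.041, Coastal 7.562, South 0.873, West 14.477.
Rounding up: East 2, Coastal 8, South 1, West 15 (total 26).

East: 2, Coastal: 8, South: 1, West: 15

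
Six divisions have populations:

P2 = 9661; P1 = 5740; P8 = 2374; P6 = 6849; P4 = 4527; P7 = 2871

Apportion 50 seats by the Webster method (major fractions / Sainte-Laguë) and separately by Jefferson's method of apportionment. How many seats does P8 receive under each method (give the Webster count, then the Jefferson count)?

Webster: P2 15, P1 9, P8 4, P6 11, P4 7, P7 4.
Jefferson: P2 16, P1 9, P8 3, P6 11, P4 7, P7 4.
P8 gets 4 under Webster and 3 under Jefferson.

4 and 3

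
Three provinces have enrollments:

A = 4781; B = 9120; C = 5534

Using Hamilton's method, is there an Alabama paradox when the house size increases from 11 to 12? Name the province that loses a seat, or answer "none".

none

At 11 seats: A 3, B 5, C 3.
At 12 seats: A 3, B 6, C 3.
No province's allocation decreased.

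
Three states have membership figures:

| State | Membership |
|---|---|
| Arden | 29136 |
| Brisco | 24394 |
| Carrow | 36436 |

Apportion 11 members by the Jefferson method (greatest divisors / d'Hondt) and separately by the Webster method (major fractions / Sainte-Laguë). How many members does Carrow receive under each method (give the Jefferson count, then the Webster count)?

5 and 4

Jefferson: Arden 3, Brisco 3, Carrow 5.
Webster: Arden 4, Brisco 3, Carrow 4.
Carrow gets 5 under Jefferson and 4 under Webster.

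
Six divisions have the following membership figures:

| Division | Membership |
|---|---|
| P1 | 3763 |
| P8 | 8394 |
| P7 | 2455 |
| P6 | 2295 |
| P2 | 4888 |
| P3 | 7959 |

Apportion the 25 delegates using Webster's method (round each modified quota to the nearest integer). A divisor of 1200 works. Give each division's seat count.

With modified divisor 1200: modified quotas P1 3.136, P8 6.995, P7 2.046, P6 1.913, P2 4.073, P3 6.633.
Rounding to the nearest integer: P1 3, P8 7, P7 2, P6 2, P2 4, P3 7 (total 25).

P1: 3, P8: 7, P7: 2, P6: 2, P2: 4, P3: 7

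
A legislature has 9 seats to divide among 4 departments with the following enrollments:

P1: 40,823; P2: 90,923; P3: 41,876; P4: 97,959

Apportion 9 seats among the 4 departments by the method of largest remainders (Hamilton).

Total 271581; standard divisor 271581/9 ≈ 30175.667.
Standard quotas: P1 1.3528, P2 3.0131, P3 1.3877, P4 3.2463.
Lower quotas: P1 1, P2 3, P3 1, P4 3 (sum 8, leaving 1 seat).
Remainders in descending order: P3 0.3877, P1 0.3528, P4 0.2463, P2 0.0131.
The surplus seat goes to P3.

P1: 1, P2: 3, P3: 2, P4: 3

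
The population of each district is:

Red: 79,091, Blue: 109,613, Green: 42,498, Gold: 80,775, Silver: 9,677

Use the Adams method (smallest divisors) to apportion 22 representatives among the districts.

Standard divisor 321654/22 ≈ 14620.636; standard quotas: Red 5.410, Blue 7.497, Green 2.907, Gold 5.525, Silver 0.662.
Rounding up gives 6, 8, 3, 6, 1 = 24 seats, so the divisor must be adjusted.
With modified divisor 16000: modified quotas Red 4.943, Blue 6.851, Green 2.656, Gold 5.048, Silver 0.605.
Rounding up: Red 5, Blue 7, Green 3, Gold 6, Silver 1 (total 22).

Red 5; Blue 7; Green 3; Gold 6; Silver 1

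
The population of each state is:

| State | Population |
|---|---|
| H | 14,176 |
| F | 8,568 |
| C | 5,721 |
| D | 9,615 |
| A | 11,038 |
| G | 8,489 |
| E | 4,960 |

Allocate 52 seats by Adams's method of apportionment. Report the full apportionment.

H 12, F 7, C 5, D 8, A 9, G 7, E 4

Standard divisor 62567/52 ≈ 1203.212; standard quotas: H 11.782, F 7.121, C 4.755, D 7.991, A 9.174, G 7.055, E 4.122.
Rounding up gives 12, 8, 5, 8, 10, 8, 5 = 56 seats, so the divisor must be adjusted.
With modified divisor 1260: modified quotas H 11.251, F 6.800, C 4.540, D 7.631, A 8.760, G 6.737, E 3.937.
Rounding up: H 12, F 7, C 5, D 8, A 9, G 7, E 4 (total 52).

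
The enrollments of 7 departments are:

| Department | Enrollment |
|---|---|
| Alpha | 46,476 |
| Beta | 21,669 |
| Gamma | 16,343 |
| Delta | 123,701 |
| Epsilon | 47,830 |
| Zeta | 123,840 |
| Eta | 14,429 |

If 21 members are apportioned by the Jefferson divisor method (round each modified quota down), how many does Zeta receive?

7

Standard divisor 394288/21 ≈ 18775.619; standard quotas: Alpha 2.475, Beta 1.154, Gamma 0.870, Delta 6.588, Epsilon 2.547, Zeta 6.596, Eta 0.768.
Rounding down gives 2, 1, 0, 6, 2, 6, 0 = 17 seats, so the divisor must be adjusted.
With modified divisor 15700: modified quotas Alpha 2.960, Beta 1.380, Gamma 1.041, Delta 7.879, Epsilon 3.046, Zeta 7.888, Eta 0.919.
Rounding down: Alpha 2, Beta 1, Gamma 1, Delta 7, Epsilon 3, Zeta 7, Eta 0 (total 21).
Zeta receives 7.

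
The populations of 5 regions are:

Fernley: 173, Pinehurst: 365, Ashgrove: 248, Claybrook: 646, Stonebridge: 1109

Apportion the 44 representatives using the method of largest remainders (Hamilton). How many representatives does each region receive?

Fernley: 3, Pinehurst: 7, Ashgrove: 4, Claybrook: 11, Stonebridge: 19

Total 2541; standard divisor 2541/44 ≈ 57.75.
Standard quotas: Fernley 2.996, Pinehurst 6.320, Ashgrove 4.294, Claybrook 11.186, Stonebridge 19.203.
Lower quotas: Fernley 2, Pinehurst 6, Ashgrove 4, Claybrook 11, Stonebridge 19 (sum 42, leaving 2 seats).
Remainders in descending order: Fernley 0.996, Pinehurst 0.320, Ashgrove 0.294, Stonebridge 0.203, Claybrook 0.186.
Largest remainders: Fernley, Pinehurst receive the extra seats.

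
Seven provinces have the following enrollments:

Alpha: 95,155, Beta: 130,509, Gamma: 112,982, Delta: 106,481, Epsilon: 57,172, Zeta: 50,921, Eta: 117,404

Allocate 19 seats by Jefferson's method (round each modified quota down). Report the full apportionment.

Standard divisor 670624/19 ≈ 35296; standard quotas: Alpha 2.696, Beta 3.698, Gamma 3.201, Delta 3.017, Epsilon 1.620, Zeta 1.443, Eta 3.326.
Rounding down gives 2, 3, 3, 3, 1, 1, 3 = 16 seats, so the divisor must be adjusted.
With modified divisor 29000: modified quotas Alpha 3.281, Beta 4.500, Gamma 3.896, Delta 3.672, Epsilon 1.971, Zeta 1.756, Eta 4.048.
Rounding down: Alpha 3, Beta 4, Gamma 3, Delta 3, Epsilon 1, Zeta 1, Eta 4 (total 19).

Alpha: 3, Beta: 4, Gamma: 3, Delta: 3, Epsilon: 1, Zeta: 1, Eta: 4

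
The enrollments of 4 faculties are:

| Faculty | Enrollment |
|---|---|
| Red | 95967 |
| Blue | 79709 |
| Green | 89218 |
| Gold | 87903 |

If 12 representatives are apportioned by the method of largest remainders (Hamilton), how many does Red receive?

Standard divisor: 352797 ÷ 12 ≈ 29399.75.
Standard quotas: Red 3.2642, Blue 2.7112, Green 3.0347, Gold 2.9899.
Lower quotas: Red 3, Blue 2, Green 3, Gold 2 (sum 10, leaving 2 seats).
Remainders in descending order: Gold 0.9899, Blue 0.7112, Red 0.2642, Green 0.0347.
Largest remainders: Gold, Blue receive the extra seats.
Red receives 3.

3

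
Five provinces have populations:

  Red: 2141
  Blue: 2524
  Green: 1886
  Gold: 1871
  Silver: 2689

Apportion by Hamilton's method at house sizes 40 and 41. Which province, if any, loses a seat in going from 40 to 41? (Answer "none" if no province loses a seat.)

none

At 40 seats: Red 8, Blue 9, Green 7, Gold 7, Silver 9.
At 41 seats: Red 8, Blue 9, Green 7, Gold 7, Silver 10.
No province's allocation decreased.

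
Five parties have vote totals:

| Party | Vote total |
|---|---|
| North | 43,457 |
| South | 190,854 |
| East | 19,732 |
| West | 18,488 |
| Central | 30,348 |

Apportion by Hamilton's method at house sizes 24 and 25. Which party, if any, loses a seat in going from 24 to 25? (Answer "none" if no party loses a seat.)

At 24 seats: North 3, South 15, East 2, West 2, Central 2.
At 25 seats: North 4, South 16, East 2, West 1, Central 2.
West drops from 2 to 1.

West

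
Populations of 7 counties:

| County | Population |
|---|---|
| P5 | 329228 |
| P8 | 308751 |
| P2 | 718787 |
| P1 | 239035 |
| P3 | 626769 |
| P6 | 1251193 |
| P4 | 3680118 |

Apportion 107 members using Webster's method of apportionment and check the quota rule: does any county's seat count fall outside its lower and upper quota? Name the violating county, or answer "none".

P4

Standard quotas: P5 4.924, P8 4.618, P2 10.751, P1 3.575, P3 9.375, P6 18.714, P4 55.043.
Webster allocation: P5 5, P8 5, P2 11, P1 4, P3 9, P6 19, P4 54.
P4 has quota 55.043 (lower 55, upper 56) but receives 54 — outside the quota interval.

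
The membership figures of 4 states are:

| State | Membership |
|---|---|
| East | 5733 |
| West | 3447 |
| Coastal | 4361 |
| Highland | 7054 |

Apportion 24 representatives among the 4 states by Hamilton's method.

Standard divisor: 20595 ÷ 24 ≈ 858.125.
Standard quotas: East 6.6808, West 4.0169, Coastal 5.0820, Highland 8.2202.
Lower quotas: East 6, West 4, Coastal 5, Highland 8 (sum 23, leaving 1 seat).
Remainders in descending order: East 0.6808, Highland 0.2202, Coastal 0.0820, West 0.0169.
The surplus seat goes to East.

East 7, West 4, Coastal 5, Highland 8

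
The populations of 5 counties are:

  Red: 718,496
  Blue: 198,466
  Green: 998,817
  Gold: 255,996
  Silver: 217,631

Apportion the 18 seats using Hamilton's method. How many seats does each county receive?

Standard divisor: 2389406 ÷ 18 ≈ 132744.778.
Standard quotas: Red 5.4126, Blue 1.4951, Green 7.5243, Gold 1.9285, Silver 1.6395.
Lower quotas: Red 5, Blue 1, Green 7, Gold 1, Silver 1 (sum 15, leaving 3 seats).
Remainders in descending order: Gold 0.9285, Silver 0.6395, Green 0.5243, Blue 0.4951, Red 0.4126.
The surplus seats go to Gold, Silver, Green.

Red 5; Blue 1; Green 8; Gold 2; Silver 2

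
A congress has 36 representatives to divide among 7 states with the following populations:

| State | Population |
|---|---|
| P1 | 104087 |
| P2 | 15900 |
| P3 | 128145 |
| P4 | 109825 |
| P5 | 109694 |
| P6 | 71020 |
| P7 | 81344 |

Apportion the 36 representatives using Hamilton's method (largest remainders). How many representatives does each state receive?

Standard divisor: 620015 ÷ 36 ≈ 17222.639.
Standard quotas: P1 6.0436, P2 0.9232, P3 7.4405, P4 6.3768, P5 6.3692, P6 4.1236, P7 4.7231.
Lower quotas: P1 6, P2 0, P3 7, P4 6, P5 6, P6 4, P7 4 (sum 33, leaving 3 seats).
Remainders in descending order: P2 0.9232, P7 0.7231, P3 0.4405, P4 0.3768, P5 0.3692, P6 0.1236, P1 0.0436.
Largest remainders: P2, P7, P3 receive the extra seats.

P1 6; P2 1; P3 8; P4 6; P5 6; P6 4; P7 5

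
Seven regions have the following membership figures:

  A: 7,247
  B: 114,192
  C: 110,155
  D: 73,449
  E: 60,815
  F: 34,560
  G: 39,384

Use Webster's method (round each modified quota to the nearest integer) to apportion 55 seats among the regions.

Standard divisor 439802/55 ≈ 7996.4; standard quotas: A 0.906, B 14.280, C 13.776, D 9.185, E 7.605, F 4.322, G 4.925.
Rounding to the nearest integer gives A 1, B 14, C 14, D 9, E 8, F 4, G 5 — total 55, matching the house size, so no adjustment is needed.

A 1, B 14, C 14, D 9, E 8, F 4, G 5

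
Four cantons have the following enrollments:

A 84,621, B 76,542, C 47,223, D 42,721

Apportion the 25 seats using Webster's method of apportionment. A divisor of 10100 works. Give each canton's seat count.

With modified divisor 10100: modified quotas A 8.378, B 7.578, C 4.676, D 4.230.
Rounding to the nearest integer: A 8, B 8, C 5, D 4 (total 25).

A=8; B=8; C=5; D=4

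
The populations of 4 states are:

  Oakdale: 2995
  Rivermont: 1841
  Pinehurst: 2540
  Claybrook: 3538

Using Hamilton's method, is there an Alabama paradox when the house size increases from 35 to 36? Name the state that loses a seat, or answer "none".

At 35 seats: Oakdale 10, Rivermont 6, Pinehurst 8, Claybrook 11.
At 36 seats: Oakdale 10, Rivermont 6, Pinehurst 8, Claybrook 12.
No state's allocation decreased.

none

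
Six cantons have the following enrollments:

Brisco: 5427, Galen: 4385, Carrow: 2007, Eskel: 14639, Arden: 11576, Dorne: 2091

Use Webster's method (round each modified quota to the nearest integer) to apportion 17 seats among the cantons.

Brisco 2, Galen 2, Carrow 1, Eskel 6, Arden 5, Dorne 1

Standard divisor 40125/17 ≈ 2360.294; standard quotas: Brisco 2.299, Galen 1.858, Carrow 0.850, Eskel 6.202, Arden 4.904, Dorne 0.886.
Rounding to the nearest integer gives Brisco 2, Galen 2, Carrow 1, Eskel 6, Arden 5, Dorne 1 — total 17, matching the house size, so no adjustment is needed.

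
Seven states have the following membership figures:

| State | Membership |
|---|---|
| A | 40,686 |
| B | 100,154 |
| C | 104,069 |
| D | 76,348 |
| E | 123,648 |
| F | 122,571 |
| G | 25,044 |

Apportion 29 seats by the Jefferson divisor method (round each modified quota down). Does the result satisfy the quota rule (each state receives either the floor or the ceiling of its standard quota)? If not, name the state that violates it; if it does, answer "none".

Standard quotas: A 1.991, B 4.902, C 5.094, D 3.737, E 6.052, F 5.999, G 1.226.
Jefferson allocation: A 2, B 5, C 5, D 4, E 6, F 6, G 1.
Every allocation lies between the lower and upper quota.

none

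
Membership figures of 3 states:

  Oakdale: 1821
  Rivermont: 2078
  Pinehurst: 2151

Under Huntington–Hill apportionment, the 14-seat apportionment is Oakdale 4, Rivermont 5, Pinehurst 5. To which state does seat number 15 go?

Priority for the next seat is population ÷ (√(s·(s+1))).
Priorities: Oakdale 407.188, Rivermont 379.389, Pinehurst 392.717.
Highest priority: Oakdale.

Oakdale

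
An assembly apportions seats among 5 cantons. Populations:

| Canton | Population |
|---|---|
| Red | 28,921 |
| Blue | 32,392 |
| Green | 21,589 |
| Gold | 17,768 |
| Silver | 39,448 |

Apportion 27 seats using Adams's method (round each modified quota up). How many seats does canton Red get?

6

Standard divisor 140118/27 ≈ 5189.556; standard quotas: Red 5.573, Blue 6.242, Green 4.160, Gold 3.424, Silver 7.601.
Rounding up gives 6, 7, 5, 4, 8 = 30 seats, so the divisor must be adjusted.
With modified divisor 5700: modified quotas Red 5.074, Blue 5.683, Green 3.788, Gold 3.117, Silver 6.921.
Rounding up: Red 6, Blue 6, Green 4, Gold 4, Silver 7 (total 27).
Red receives 6.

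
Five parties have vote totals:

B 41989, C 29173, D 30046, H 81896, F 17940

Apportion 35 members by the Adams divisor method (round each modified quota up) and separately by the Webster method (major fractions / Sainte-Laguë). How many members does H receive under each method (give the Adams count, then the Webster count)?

14 and 15

Adams: B 7, C 5, D 6, H 14, F 3.
Webster: B 7, C 5, D 5, H 15, F 3.
H gets 14 under Adams and 15 under Webster.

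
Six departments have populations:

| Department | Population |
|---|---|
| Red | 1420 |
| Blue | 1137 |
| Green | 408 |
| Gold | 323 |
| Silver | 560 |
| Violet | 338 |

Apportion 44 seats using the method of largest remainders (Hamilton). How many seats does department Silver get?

Total 4186; standard divisor 4186/44 ≈ 95.136.
Standard quotas: Red 14.926, Blue 11.951, Green 4.289, Gold 3.395, Silver 5.886, Violet 3.553.
Lower quotas: Red 14, Blue 11, Green 4, Gold 3, Silver 5, Violet 3 (sum 40, leaving 4 seats).
Remainders in descending order: Blue 0.951, Red 0.926, Silver 0.886, Violet 0.553, Gold 0.395, Green 0.289.
The surplus seats go to Blue, Red, Silver, Violet.
Silver receives 6.

6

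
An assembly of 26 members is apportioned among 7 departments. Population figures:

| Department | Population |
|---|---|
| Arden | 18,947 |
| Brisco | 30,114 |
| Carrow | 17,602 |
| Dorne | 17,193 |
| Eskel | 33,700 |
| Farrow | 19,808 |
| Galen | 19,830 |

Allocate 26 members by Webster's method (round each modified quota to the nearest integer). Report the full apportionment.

Arden 3; Brisco 5; Carrow 3; Dorne 3; Eskel 6; Farrow 3; Galen 3

Standard divisor 157194/26 ≈ 6045.923; standard quotas: Arden 3.134, Brisco 4.981, Carrow 2.911, Dorne 2.844, Eskel 5.574, Farrow 3.276, Galen 3.280.
Rounding to the nearest integer gives Arden 3, Brisco 5, Carrow 3, Dorne 3, Eskel 6, Farrow 3, Galen 3 — total 26, matching the house size, so no adjustment is needed.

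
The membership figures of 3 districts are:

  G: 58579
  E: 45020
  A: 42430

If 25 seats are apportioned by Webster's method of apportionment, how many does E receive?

Standard divisor 146029/25 ≈ 5841.16; standard quotas: G 10.029, E 7.707, A 7.264.
Rounding to the nearest integer gives G 10, E 8, A 7 — total 25, matching the house size, so no adjustment is needed.
E receives 8.

8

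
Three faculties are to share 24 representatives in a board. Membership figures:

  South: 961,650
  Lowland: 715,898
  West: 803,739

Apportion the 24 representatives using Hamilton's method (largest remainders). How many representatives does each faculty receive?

South 9, Lowland 7, West 8

Total 2481287; standard divisor 2481287/24 ≈ 103386.958.
Standard quotas: South 9.3015, Lowland 6.9245, West 7.7741.
Lower quotas: South 9, Lowland 6, West 7 (sum 22, leaving 2 seats).
Remainders in descending order: Lowland 0.9245, West 0.7741, South 0.3015.
The surplus seats go to Lowland, West.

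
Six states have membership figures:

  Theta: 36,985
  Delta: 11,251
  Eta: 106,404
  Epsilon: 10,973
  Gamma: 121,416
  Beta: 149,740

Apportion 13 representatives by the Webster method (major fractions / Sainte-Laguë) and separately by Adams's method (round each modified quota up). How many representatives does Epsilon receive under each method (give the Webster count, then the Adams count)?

Webster: Theta 1, Delta 0, Eta 3, Epsilon 0, Gamma 4, Beta 5.
Adams: Theta 1, Delta 1, Eta 3, Epsilon 1, Gamma 3, Beta 4.
Epsilon gets 0 under Webster and 1 under Adams.

0 and 1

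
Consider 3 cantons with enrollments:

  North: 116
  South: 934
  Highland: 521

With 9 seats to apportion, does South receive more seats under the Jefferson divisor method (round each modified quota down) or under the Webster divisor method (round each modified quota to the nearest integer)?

Jefferson

Jefferson: North 0, South 6, Highland 3.
Webster: North 1, South 5, Highland 3.
South gets 6 under Jefferson and 5 under Webster.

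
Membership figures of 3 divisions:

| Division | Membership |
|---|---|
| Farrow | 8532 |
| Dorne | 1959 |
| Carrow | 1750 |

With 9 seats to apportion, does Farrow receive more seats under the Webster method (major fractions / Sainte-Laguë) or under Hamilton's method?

Webster

Webster: Farrow 7, Dorne 1, Carrow 1.
Hamilton: Farrow 6, Dorne 2, Carrow 1.
Farrow gets 7 under Webster and 6 under Hamilton.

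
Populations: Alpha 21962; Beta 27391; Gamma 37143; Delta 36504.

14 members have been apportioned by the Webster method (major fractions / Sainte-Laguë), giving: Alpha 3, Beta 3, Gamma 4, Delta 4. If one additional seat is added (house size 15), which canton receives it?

Priority for the next seat is population ÷ (current seats + 0.5).
Priorities: Alpha 6274.857, Beta 7826.000, Gamma 8254.000, Delta 8112.000.
Highest priority: Gamma.

Gamma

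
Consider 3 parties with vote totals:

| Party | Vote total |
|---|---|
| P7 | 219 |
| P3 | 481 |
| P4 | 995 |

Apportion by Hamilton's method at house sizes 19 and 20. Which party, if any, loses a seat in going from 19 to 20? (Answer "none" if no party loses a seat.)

At 19 seats: P7 3, P3 5, P4 11.
At 20 seats: P7 2, P3 6, P4 12.
P7 drops from 3 to 2.

P7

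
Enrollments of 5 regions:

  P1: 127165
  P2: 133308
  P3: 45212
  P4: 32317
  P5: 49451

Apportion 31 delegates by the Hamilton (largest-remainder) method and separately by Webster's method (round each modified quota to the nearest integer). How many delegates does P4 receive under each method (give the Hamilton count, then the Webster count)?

2 and 3

Hamilton: P1 10, P2 11, P3 4, P4 2, P5 4.
Webster: P1 10, P2 10, P3 4, P4 3, P5 4.
P4 gets 2 under Hamilton and 3 under Webster.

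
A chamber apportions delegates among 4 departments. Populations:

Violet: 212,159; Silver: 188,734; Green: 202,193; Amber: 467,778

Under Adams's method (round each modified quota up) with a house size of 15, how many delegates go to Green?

3

Standard divisor 1070864/15 ≈ 71390.933; standard quotas: Violet 2.972, Silver 2.644, Green 2.832, Amber 6.552.
Rounding up gives 3, 3, 3, 7 = 16 seats, so the divisor must be adjusted.
With modified divisor 85800: modified quotas Violet 2.473, Silver 2.200, Green 2.357, Amber 5.452.
Rounding up: Violet 3, Silver 3, Green 3, Amber 6 (total 15).
Green receives 3.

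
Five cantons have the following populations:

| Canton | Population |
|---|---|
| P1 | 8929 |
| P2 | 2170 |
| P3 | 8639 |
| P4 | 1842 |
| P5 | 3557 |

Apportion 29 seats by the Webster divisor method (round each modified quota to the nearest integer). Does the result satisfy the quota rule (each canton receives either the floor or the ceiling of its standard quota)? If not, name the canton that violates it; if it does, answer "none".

Standard quotas: P1 10.301, P2 2.503, P3 9.967, P4 2.125, P5 4.104.
Webster allocation: P1 10, P2 3, P3 10, P4 2, P5 4.
Every allocation lies between the lower and upper quota.

none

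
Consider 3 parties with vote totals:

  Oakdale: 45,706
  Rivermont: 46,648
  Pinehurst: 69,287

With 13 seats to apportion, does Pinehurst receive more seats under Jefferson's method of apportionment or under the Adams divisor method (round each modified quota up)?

Jefferson

Jefferson: Oakdale 3, Rivermont 4, Pinehurst 6.
Adams: Oakdale 4, Rivermont 4, Pinehurst 5.
Pinehurst gets 6 under Jefferson and 5 under Adams.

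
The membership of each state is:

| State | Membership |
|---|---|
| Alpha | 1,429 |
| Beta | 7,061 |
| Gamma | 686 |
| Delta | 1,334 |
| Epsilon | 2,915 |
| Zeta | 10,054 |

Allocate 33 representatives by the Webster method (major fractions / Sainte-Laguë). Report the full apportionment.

Standard divisor 23479/33 ≈ 711.485; standard quotas: Alpha 2.008, Beta 9.924, Gamma 0.964, Delta 1.875, Epsilon 4.097, Zeta 14.131.
Rounding to the nearest integer gives Alpha 2, Beta 10, Gamma 1, Delta 2, Epsilon 4, Zeta 14 — total 33, matching the house size, so no adjustment is needed.

Alpha: 2, Beta: 10, Gamma: 1, Delta: 2, Epsilon: 4, Zeta: 14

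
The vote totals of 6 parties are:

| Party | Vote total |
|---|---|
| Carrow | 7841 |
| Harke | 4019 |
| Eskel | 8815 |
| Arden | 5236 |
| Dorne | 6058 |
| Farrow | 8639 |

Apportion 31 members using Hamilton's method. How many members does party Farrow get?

Standard divisor: 40608 ÷ 31 ≈ 1309.935.
Standard quotas: Carrow 5.9858, Harke 3.0681, Eskel 6.7293, Arden 3.9971, Dorne 4.6247, Farrow 6.5950.
Lower quotas: Carrow 5, Harke 3, Eskel 6, Arden 3, Dorne 4, Farrow 6 (sum 27, leaving 4 seats).
Remainders in descending order: Arden 0.9971, Carrow 0.9858, Eskel 0.7293, Dorne 0.6247, Farrow 0.5950, Harke 0.0681.
The surplus seats go to Arden, Carrow, Eskel, Dorne.
Farrow receives 6.

6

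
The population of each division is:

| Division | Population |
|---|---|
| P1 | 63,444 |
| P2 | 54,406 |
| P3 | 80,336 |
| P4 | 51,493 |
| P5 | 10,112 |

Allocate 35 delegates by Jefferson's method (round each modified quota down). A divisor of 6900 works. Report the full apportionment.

With modified divisor 6900: modified quotas P1 9.195, P2 7.885, P3 11.643, P4 7.463, P5 1.466.
Rounding down: P1 9, P2 7, P3 11, P4 7, P5 1 (total 35).

P1 9; P2 7; P3 11; P4 7; P5 1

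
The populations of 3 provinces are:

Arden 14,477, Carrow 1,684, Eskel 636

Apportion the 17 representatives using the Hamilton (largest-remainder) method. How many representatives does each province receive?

Arden=15, Carrow=2, Eskel=0

Standard divisor: 16797 ÷ 17 ≈ 988.059.
Standard quotas: Arden 14.6520, Carrow 1.7044, Eskel 0.6437.
Lower quotas: Arden 14, Carrow 1, Eskel 0 (sum 15, leaving 2 seats).
Remainders in descending order: Carrow 0.7044, Arden 0.6520, Eskel 0.6437.
Largest remainders: Carrow, Arden receive the extra seats.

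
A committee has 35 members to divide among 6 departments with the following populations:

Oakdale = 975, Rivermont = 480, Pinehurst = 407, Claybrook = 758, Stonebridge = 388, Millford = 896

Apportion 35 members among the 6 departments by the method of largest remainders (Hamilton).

Oakdale=9, Rivermont=4, Pinehurst=4, Claybrook=7, Stonebridge=3, Millford=8

The standard divisor is 3904/35 ≈ 111.543.
Standard quotas: Oakdale 8.741, Rivermont 4.303, Pinehurst 3.649, Claybrook 6.796, Stonebridge 3.478, Millford 8.033.
Lower quotas: Oakdale 8, Rivermont 4, Pinehurst 3, Claybrook 6, Stonebridge 3, Millford 8 (sum 32, leaving 3 seats).
Remainders in descending order: Claybrook 0.796, Oakdale 0.741, Pinehurst 0.649, Stonebridge 0.478, Rivermont 0.303, Millford 0.033.
Largest remainders: Claybrook, Oakdale, Pinehurst receive the extra seats.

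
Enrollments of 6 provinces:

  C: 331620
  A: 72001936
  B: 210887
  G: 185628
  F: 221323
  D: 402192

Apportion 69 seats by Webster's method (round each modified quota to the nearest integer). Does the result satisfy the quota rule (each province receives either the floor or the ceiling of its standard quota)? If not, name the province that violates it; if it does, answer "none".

A

Standard quotas: C 0.312, A 67.729, B 0.198, G 0.175, F 0.208, D 0.378.
Webster allocation: C 0, A 69, B 0, G 0, F 0, D 0.
A has quota 67.729 (lower 67, upper 68) but receives 69 — outside the quota interval.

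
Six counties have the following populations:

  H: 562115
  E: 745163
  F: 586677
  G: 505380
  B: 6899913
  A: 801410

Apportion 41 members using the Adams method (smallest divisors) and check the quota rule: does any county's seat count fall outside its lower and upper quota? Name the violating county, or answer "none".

Standard quotas: H 2.282, E 3.025, F 2.381, G 2.051, B 28.008, A 3.253.
Adams allocation: H 3, E 3, F 3, G 2, B 26, A 4.
B has quota 28.008 (lower 28, upper 29) but receives 26 — outside the quota interval.

B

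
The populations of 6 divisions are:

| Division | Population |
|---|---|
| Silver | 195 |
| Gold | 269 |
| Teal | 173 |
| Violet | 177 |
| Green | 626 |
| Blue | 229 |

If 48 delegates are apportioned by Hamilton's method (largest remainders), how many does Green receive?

18

Total 1669; standard divisor 1669/48 ≈ 34.771.
Standard quotas: Silver 5.608, Gold 7.736, Teal 4.975, Violet 5.090, Green 18.004, Blue 6.586.
Lower quotas: Silver 5, Gold 7, Teal 4, Violet 5, Green 18, Blue 6 (sum 45, leaving 3 seats).
Remainders in descending order: Teal 0.975, Gold 0.736, Silver 0.608, Blue 0.586, Violet 0.090, Green 0.004.
Largest remainders: Teal, Gold, Silver receive the extra seats.
Green receives 18.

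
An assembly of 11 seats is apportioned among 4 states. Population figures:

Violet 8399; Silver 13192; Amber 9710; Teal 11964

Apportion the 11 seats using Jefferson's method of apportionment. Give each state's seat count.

Violet: 2; Silver: 4; Amber: 2; Teal: 3

Standard divisor 43265/11 ≈ 3933.182; standard quotas: Violet 2.135, Silver 3.354, Amber 2.469, Teal 3.042.
Rounding down gives 2, 3, 2, 3 = 10 seats, so the divisor must be adjusted.
With modified divisor 3270: modified quotas Violet 2.569, Silver 4.034, Amber 2.969, Teal 3.659.
Rounding down: Violet 2, Silver 4, Amber 2, Teal 3 (total 11).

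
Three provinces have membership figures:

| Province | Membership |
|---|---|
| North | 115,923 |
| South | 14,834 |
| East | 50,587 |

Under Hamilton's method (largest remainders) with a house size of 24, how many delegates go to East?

7

Total 181344; standard divisor 181344/24 = 7556.
Standard quotas: North 15.3418, South 1.9632, East 6.6949.
Lower quotas: North 15, South 1, East 6 (sum 22, leaving 2 seats).
Remainders in descending order: South 0.9632, East 0.6949, North 0.3418.
Largest remainders: South, East receive the extra seats.
East receives 7.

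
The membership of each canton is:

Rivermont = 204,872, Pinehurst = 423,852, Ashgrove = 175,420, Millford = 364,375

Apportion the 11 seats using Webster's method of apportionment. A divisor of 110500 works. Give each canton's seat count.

Rivermont: 2, Pinehurst: 4, Ashgrove: 2, Millford: 3

With modified divisor 110500: modified quotas Rivermont 1.854, Pinehurst 3.836, Ashgrove 1.588, Millford 3.298.
Rounding to the nearest integer: Rivermont 2, Pinehurst 4, Ashgrove 2, Millford 3 (total 11).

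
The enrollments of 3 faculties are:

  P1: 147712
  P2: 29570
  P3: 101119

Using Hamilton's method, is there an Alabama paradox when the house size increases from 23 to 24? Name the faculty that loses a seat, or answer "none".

P2

At 23 seats: P1 12, P2 3, P3 8.
At 24 seats: P1 13, P2 2, P3 9.
P2 drops from 3 to 2.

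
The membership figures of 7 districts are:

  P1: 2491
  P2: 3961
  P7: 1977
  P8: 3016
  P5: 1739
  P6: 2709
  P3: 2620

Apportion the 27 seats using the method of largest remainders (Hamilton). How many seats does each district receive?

P1 4, P2 6, P7 3, P8 4, P5 2, P6 4, P3 4

Total 18513; standard divisor 18513/27 ≈ 685.667.
Standard quotas: P1 3.633, P2 5.777, P7 2.883, P8 4.399, P5 2.536, P6 3.951, P3 3.821.
Lower quotas: P1 3, P2 5, P7 2, P8 4, P5 2, P6 3, P3 3 (sum 22, leaving 5 seats).
Remainders in descending order: P6 0.951, P7 0.883, P3 0.821, P2 0.777, P1 0.633, P5 0.536, P8 0.399.
Largest remainders: P6, P7, P3, P2, P1 receive the extra seats.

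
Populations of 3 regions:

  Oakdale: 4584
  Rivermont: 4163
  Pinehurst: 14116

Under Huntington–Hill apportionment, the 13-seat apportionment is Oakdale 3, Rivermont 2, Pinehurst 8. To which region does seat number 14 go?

Priority for the next seat is population ÷ (√(s·(s+1))).
Priorities: Oakdale 1323.287, Rivermont 1699.538, Pinehurst 1663.587.
Highest priority: Rivermont.

Rivermont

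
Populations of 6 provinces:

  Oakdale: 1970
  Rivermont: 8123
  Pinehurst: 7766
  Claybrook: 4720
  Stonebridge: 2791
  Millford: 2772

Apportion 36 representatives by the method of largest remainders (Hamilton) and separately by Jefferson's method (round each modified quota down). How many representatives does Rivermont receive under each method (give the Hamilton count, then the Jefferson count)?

10 and 11

Hamilton: Oakdale 2, Rivermont 10, Pinehurst 10, Claybrook 6, Stonebridge 4, Millford 4.
Jefferson: Oakdale 2, Rivermont 11, Pinehurst 11, Claybrook 6, Stonebridge 3, Millford 3.
Rivermont gets 10 under Hamilton and 11 under Jefferson.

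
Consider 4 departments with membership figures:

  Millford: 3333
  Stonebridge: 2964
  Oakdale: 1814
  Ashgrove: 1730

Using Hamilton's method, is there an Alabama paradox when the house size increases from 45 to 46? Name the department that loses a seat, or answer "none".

At 45 seats: Millford 15, Stonebridge 14, Oakdale 8, Ashgrove 8.
At 46 seats: Millford 16, Stonebridge 14, Oakdale 8, Ashgrove 8.
No department's allocation decreased.

none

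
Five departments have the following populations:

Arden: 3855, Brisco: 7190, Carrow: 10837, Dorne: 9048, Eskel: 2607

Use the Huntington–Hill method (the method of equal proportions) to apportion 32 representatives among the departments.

With divisor 1065: modified quotas Arden 3.620, Brisco 6.751, Carrow 10.176, Dorne 8.496, Eskel 2.448.
Geometric-mean thresholds: Arden √(3·4)=3.464, Brisco √(6·7)=6.481, Carrow √(10·11)=10.488, Dorne √(8·9)=8.485, Eskel √(2·3)=2.449.
Each quota rounded against its threshold gives Arden 4, Brisco 7, Carrow 10, Dorne 9, Eskel 2 (total 32).

Arden 4; Brisco 7; Carrow 10; Dorne 9; Eskel 2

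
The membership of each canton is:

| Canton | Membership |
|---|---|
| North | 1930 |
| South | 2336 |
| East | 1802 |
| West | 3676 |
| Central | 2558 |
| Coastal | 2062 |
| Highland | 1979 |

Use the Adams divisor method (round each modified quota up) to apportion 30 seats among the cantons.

Standard divisor 16343/30 ≈ 544.767; standard quotas: North 3.543, South 4.288, East 3.308, West 6.748, Central 4.696, Coastal 3.785, Highland 3.633.
Rounding up gives 4, 5, 4, 7, 5, 4, 4 = 33 seats, so the divisor must be adjusted.
With modified divisor 630: modified quotas North 3.063, South 3.708, East 2.860, West 5.835, Central 4.060, Coastal 3.273, Highland 3.141.
Rounding up: North 4, South 4, East 3, West 6, Central 5, Coastal 4, Highland 4 (total 30).

North: 4; South: 4; East: 3; West: 6; Central: 5; Coastal: 4; Highland: 4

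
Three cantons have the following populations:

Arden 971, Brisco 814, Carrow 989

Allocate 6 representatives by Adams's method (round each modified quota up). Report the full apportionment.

Standard divisor 2774/6 ≈ 462.333; standard quotas: Arden 2.100, Brisco 1.761, Carrow 2.139.
Rounding up gives 3, 2, 3 = 8 seats, so the divisor must be adjusted.
With modified divisor 700: modified quotas Arden 1.387, Brisco 1.163, Carrow 1.413.
Rounding up: Arden 2, Brisco 2, Carrow 2 (total 6).

Arden: 2, Brisco: 2, Carrow: 2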